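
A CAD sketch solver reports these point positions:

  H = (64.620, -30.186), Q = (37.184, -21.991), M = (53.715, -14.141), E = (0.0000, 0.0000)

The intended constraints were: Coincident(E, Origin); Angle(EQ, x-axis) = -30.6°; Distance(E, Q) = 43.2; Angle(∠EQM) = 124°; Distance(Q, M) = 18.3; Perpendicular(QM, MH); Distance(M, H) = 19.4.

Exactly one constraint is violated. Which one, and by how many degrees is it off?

Perpendicular(QM, MH) — off by 8.80°.

E = (0.00, 0.00) ✓; EQ at -30.60° ✓; |EQ| = 43.20 ✓; ∠EQM = 124.0° ✓; |QM| = 18.30 ✓; ∠(QM, MH) = 81.20° ✗; |MH| = 19.40 ✓.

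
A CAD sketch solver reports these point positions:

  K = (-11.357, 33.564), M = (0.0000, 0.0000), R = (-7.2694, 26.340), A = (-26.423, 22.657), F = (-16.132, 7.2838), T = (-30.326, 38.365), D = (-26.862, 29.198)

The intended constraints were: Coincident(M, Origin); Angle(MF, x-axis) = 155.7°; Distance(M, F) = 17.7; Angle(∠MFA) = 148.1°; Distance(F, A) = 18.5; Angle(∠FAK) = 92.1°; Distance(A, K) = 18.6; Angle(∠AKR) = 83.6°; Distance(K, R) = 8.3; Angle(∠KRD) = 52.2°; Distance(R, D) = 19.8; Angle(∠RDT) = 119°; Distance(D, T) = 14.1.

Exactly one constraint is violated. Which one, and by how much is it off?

Distance(D, T) = 14.1 — off by 4.30.

M = (0.00, 0.00) ✓; MF at 155.7° ✓; |MF| = 17.70 ✓; ∠MFA = 148.1° ✓; |FA| = 18.50 ✓; ∠FAK = 92.10° ✓; |AK| = 18.60 ✓; ∠AKR = 83.60° ✓; |KR| = 8.300 ✓; ∠KRD = 52.20° ✓; |RD| = 19.80 ✓; ∠RDT = 119.0° ✓; |DT| = 9.800 ✗.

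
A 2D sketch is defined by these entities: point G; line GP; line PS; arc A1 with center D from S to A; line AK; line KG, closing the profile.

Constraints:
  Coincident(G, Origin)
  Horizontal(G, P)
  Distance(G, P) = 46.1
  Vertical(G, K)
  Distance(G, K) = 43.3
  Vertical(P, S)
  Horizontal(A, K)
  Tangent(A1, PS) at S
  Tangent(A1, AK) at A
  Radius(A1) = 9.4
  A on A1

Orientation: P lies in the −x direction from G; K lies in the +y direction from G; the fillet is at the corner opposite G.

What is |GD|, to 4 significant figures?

49.96

G is at the origin; G and P share the same y with |GP| = 46.1 and P on the −x side, so P = (-46.10, 0.000). GK is vertical with |GK| = 43.3 and K on the +y side, so K = (0.000, 43.30). The virtual corner opposite G is at (-46.10, 43.30). The tangent condition forces DS to be normal to PS and tangency of A1 to AK means the radius DA is perpendicular to AK, with radius 9.4, so the center D sits 9.4 in from both sides at D = (-36.70, 33.90). Then |GD| = |D − G| = 49.96.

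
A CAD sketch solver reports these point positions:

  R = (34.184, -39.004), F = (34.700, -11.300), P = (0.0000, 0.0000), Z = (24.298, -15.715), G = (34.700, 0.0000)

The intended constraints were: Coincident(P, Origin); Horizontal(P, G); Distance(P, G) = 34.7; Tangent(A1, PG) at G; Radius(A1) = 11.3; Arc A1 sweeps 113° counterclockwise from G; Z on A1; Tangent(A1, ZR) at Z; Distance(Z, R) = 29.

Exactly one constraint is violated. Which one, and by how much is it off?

Distance(Z, R) = 29 — off by 3.70.

P = (0.00, 0.00) ✓; P.y = 0.00, G.y = 0.00 ✓; |PG| = 34.70 ✓; ∠(FG, GP) = 90.00° ✓; |FG| = 11.30 ✓; bearing(F→Z) − bearing(F→G) = 113.0° ✓; |FZ| = 11.30 ✓; ∠(FZ, ZR) = 90.00° ✓; |ZR| = 25.30 ✗.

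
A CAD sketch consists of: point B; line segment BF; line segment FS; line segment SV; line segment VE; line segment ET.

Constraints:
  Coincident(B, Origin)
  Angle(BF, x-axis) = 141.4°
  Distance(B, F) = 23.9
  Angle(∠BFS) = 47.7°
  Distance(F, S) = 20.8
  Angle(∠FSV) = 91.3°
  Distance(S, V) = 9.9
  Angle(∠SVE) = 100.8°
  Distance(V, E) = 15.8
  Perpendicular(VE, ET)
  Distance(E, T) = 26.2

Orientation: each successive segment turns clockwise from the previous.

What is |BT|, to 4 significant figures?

34.08

∠SVE = 100.8° gives VE at -158.8° from the x-axis; with |VE| = 15.8, E = (-11.08, 2.749). VE is perpendicular to ET, so ET runs at 111.2°; with |ET| = 26.2, T = (-20.56, 27.18). Then |BT| = |T − B| = 34.08.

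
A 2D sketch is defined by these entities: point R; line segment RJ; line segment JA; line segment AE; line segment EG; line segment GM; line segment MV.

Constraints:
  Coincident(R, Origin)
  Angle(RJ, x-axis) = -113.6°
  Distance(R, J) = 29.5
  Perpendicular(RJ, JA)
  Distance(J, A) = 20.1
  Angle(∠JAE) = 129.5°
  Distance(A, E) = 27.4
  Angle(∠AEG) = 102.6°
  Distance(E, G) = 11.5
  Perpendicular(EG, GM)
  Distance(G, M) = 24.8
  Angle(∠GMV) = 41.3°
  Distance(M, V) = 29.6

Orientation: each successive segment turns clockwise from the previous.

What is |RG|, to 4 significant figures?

30.47

R is at the origin; RJ runs at -113.6° with length 29.5, so J = (-11.81, -27.03). RJ ⟂ JA, so JA runs at 156.4°; with |JA| = 20.1, A = (-30.23, -18.99). ∠JAE = 129.5° gives AE at 105.9° from the x-axis; with |AE| = 27.4, E = (-37.74, 7.366). ∠AEG = 102.6° gives EG at 28.50° from the x-axis; with |EG| = 11.5, G = (-27.63, 12.85). Then |RG| = |G − R| = 30.47.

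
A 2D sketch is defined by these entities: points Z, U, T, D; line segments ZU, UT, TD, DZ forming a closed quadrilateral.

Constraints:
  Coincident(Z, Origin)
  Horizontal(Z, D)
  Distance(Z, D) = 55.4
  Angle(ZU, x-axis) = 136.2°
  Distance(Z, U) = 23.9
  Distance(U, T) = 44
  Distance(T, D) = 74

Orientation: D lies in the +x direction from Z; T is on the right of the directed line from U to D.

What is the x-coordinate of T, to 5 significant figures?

-13.385

Z is at the origin; Z and D share the same y with |ZD| = 55.4 and D in +x, so D = (55.4, 0). ZU runs at 136.2° with |ZU| = 23.9, so U = (-17.250, 16.542). T is determined by |UT| = 44.0 and |TD| = 74.0 together: it lies at the intersection of circle(U, 44.0) and circle(D, 74.0). With |UD| = 74.510, the foot of the radical line on UD is 13.499 from U and the perpendicular offset is √(44.0² − 13.499²) = 41.878. Taking the right-of-UD solution: T = (-13.385, -27.288).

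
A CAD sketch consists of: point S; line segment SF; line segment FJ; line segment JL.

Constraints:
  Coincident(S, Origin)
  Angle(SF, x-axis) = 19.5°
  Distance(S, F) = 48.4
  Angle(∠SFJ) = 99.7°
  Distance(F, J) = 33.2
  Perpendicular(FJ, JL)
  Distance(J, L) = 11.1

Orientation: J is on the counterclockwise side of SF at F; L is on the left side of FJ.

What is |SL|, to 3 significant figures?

55.2

S is at the origin; SF runs at 19.5° with length 48.4, so F = 48.4·(cos 19.5°, sin 19.5°) = (45.6, 16.2). ∠SFJ = 99.7°, so FJ runs at 19.5° + (180° − 99.7°) = 99.8° from the x-axis; with |FJ| = 33.2, J = F + 33.2·(cos 99.8°, sin 99.8°) = (40.0, 48.9). FJ is perpendicular to JL; with |JL| = 11.1 on the left of FJ, L = J + 11.1·(-0.985, -0.170) = (29.0, 47.0). Then |SL| = |L − S| = 55.2.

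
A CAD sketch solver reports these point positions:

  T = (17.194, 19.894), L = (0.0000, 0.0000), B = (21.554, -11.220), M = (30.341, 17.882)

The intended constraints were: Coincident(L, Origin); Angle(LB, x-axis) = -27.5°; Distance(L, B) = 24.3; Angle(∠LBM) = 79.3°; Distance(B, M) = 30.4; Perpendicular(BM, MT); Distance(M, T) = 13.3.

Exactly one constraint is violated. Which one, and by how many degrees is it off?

Perpendicular(BM, MT) — off by 8.10°.

L = (0.00, 0.00) ✓; LB at -27.50° ✓; |LB| = 24.30 ✓; ∠LBM = 79.30° ✓; |BM| = 30.40 ✓; ∠(BM, MT) = 98.10° ✗; |MT| = 13.30 ✓.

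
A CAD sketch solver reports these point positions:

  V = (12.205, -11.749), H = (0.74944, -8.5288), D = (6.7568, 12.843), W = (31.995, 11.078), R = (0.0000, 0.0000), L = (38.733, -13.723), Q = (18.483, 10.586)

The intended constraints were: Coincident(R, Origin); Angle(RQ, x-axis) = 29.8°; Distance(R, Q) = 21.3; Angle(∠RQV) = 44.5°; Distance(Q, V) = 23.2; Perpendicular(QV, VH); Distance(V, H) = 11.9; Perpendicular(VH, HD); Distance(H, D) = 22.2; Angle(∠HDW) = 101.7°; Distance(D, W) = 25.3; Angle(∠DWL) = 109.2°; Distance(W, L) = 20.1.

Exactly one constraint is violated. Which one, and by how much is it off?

Distance(W, L) = 20.1 — off by 5.60.

R = (0.00, 0.00) ✓; RQ at 29.80° ✓; |RQ| = 21.30 ✓; ∠RQV = 44.50° ✓; |QV| = 23.20 ✓; ∠(QV, VH) = 90.00° ✓; |VH| = 11.90 ✓; ∠(VH, HD) = 90.00° ✓; |HD| = 22.20 ✓; ∠HDW = 101.7° ✓; |DW| = 25.30 ✓; ∠DWL = 109.2° ✓; |WL| = 25.70 ✗.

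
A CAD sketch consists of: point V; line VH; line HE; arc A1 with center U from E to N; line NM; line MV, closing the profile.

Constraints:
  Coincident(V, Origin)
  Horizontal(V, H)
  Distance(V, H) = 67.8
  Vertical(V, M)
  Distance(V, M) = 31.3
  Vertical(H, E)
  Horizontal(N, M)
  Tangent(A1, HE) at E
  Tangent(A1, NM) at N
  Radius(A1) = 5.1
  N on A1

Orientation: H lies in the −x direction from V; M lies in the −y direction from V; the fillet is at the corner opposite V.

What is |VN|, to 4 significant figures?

70.08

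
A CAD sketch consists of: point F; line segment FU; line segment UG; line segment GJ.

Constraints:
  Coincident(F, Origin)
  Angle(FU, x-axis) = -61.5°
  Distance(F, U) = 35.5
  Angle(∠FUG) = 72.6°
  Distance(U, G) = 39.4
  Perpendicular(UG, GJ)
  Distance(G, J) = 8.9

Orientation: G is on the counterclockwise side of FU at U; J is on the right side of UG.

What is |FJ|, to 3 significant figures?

51.6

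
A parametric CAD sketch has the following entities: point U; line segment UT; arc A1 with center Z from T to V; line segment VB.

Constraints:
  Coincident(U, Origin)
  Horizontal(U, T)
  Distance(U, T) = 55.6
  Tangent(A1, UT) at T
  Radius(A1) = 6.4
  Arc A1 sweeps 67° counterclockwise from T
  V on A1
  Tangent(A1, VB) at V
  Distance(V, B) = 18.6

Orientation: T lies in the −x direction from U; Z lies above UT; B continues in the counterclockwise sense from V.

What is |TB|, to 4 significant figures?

24.80

U is at the origin; UT is horizontal with |UT| = 55.6 and T on the −x side, so T = (-55.60, 0.000). Since A1 is tangent to UT there, ZT ⟂ UT, so Z = T + (0, 6.4) = (-55.60, 6.400). On A1, T sits at bearing -90° from Z; a 67° counterclockwise sweep puts V at bearing -23°, so V = Z + 6.4·(cos -23°, sin -23°) = (-49.71, 3.899). A1 meets VB tangentially, so ZV is at right angles to VB, so VB runs along (−sin -23°, cos -23°); with |VB| = 18.6, B = (-42.44, 21.02). Then |TB| = |B − T| = 24.80.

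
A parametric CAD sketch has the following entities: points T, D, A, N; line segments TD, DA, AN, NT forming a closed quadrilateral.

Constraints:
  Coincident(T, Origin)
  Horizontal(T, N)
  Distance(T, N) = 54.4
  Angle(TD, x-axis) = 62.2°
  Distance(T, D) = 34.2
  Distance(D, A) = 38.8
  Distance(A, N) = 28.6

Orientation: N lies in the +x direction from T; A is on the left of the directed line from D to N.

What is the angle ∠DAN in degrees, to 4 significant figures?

91.81°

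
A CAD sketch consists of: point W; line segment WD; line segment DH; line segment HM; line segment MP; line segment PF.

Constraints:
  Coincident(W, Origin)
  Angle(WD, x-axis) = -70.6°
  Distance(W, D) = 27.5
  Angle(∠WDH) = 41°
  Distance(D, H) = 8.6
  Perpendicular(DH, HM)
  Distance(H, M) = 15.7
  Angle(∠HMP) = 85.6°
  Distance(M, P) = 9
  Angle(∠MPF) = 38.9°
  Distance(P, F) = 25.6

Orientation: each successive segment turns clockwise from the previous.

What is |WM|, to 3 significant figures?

12.4

W is at the origin; WD runs at -70.6° with length 27.5, so D = (9.13, -25.9). ∠WDH = 41.0° gives DH at 150° from the x-axis; with |DH| = 8.6, H = (1.66, -21.7). The perpendicularity gives HM at right angles to DH, so HM runs at 60.4°; with |HM| = 15.7, M = (9.41, -8.04). Then |WM| = |M − W| = 12.4.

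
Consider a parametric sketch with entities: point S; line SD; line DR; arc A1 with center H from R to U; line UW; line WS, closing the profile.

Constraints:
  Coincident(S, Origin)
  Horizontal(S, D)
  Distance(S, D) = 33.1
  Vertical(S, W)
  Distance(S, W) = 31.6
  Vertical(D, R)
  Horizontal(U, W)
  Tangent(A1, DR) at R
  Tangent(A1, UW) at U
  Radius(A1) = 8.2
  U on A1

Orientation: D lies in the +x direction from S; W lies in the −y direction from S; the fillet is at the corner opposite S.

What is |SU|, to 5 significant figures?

40.231

S is at the origin; SD is horizontal with |SD| = 33.1 and D on the +x side, so D = (33.100, 0.0000). S and W share the same x with |SW| = 31.6 and W on the −y side, so W = (0.0000, -31.600). The virtual corner opposite S is at (33.100, -31.600). The tangent condition forces HR to be normal to DR and the tangent condition forces HU to be normal to UW, with radius 8.2, so the center H sits 8.2 in from both sides at H = (24.900, -23.400). That places the tangent points at R = (33.100, -23.400) on DR and U = (24.900, -31.600) on UW. Then |SU| = |U − S| = 40.231.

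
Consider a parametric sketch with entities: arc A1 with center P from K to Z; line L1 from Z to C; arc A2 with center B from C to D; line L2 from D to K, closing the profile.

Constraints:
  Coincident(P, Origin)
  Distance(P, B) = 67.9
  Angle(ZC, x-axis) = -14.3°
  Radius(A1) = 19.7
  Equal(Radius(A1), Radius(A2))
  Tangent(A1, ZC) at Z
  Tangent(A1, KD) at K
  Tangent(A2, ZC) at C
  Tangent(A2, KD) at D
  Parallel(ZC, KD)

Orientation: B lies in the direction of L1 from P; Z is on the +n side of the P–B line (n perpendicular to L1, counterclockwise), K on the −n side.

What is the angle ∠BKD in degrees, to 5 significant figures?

16.179°

Tangency of A1 to both parallel lines with radius 19.7 puts Z and K at P ± 19.7·n: Z = (4.8659, 19.090), K = (-4.8659, -19.090). Equal radii place C and D the same way about B: C = B + 19.7·n = (70.662, 2.3184), D = B − 19.7·n = (60.930, -35.861). Then cos ∠BKD = KB·KD / (|KB||KD|), giving 16.179°.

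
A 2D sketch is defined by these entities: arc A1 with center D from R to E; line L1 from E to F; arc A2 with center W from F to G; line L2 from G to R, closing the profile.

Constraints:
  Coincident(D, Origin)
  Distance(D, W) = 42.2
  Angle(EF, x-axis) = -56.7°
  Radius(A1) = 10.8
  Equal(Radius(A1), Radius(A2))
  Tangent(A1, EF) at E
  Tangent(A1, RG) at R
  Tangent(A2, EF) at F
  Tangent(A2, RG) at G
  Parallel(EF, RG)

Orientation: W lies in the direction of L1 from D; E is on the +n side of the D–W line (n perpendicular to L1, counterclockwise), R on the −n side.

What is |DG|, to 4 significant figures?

43.56

The slot axis is L1's direction at -56.7°, so u = (cos -56.7°, sin -56.7°) = (0.5490, -0.8358) and n = (−sin -56.7°, cos -56.7°) = (0.8358, 0.5490). D is at the origin and W lies 42.2 along u from D, so W = 42.2·u = (23.17, -35.27). Tangency of A1 to both parallel lines with radius 10.8 puts E and R at D ± 10.8·n: E = (9.027, 5.929), R = (-9.027, -5.929). Equal radii place F and G the same way about W: F = W + 10.8·n = (32.20, -29.34), G = W − 10.8·n = (14.14, -41.20). Then |DG| = |G − D| = 43.56.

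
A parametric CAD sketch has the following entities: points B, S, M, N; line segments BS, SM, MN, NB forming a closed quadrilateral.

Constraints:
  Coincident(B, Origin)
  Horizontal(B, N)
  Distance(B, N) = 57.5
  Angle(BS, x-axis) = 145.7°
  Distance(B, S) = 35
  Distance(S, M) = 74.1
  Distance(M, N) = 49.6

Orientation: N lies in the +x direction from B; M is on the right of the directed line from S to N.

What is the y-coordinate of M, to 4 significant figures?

-34.37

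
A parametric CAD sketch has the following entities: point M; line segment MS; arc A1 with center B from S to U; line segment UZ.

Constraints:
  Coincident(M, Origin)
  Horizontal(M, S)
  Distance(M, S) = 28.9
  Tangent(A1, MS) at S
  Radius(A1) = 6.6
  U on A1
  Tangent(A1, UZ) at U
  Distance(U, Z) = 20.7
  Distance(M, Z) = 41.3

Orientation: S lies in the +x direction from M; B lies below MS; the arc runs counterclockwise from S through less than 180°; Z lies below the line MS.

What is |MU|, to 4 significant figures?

24.43

Checks: |BU| = 6.600 ✓; ∠(BU, UZ) = 90.00° ✓; |UZ| = 20.70 ✓; |MZ| = 41.30 ✓.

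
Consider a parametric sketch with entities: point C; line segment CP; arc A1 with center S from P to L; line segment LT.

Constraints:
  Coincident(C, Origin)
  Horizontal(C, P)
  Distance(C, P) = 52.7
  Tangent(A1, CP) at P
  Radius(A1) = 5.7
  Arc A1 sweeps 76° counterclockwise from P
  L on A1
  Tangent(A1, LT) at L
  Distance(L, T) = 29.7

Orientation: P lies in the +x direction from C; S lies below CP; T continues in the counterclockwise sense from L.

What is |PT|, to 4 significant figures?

35.49

C is at the origin; C and P share the same y with |CP| = 52.7 and P on the +x side, so P = (52.70, 0.000). Tangency of A1 to CP means the radius SP is perpendicular to CP, so S = P + (0, -5.7) = (52.70, -5.700). On A1, P sits at bearing 90° from S; a 76° counterclockwise sweep puts L at bearing 166°, so L = S + 5.7·(cos 166°, sin 166°) = (47.17, -4.321). A1 meets LT tangentially, so SL is at right angles to LT, so LT runs along (−sin 166°, cos 166°); with |LT| = 29.7, T = (39.98, -33.14). Then |PT| = |T − P| = 35.49.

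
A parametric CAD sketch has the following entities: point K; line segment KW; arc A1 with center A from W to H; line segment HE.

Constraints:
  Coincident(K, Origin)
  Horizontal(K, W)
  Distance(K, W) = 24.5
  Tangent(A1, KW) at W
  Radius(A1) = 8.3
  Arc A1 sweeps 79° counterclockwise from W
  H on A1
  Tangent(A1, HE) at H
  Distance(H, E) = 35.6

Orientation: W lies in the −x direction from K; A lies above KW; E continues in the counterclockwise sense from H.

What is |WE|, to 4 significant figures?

44.26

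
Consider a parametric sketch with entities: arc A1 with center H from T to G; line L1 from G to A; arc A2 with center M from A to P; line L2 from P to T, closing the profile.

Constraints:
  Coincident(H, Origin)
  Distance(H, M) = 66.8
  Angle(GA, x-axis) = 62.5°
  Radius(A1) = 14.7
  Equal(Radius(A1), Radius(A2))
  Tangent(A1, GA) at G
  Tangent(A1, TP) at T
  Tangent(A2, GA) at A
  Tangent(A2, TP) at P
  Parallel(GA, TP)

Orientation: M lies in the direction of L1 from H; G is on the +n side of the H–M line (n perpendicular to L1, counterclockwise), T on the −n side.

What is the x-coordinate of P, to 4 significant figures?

43.88

The slot axis is L1's direction at 62.5°, so u = (cos 62.5°, sin 62.5°) = (0.4617, 0.8870) and n = (−sin 62.5°, cos 62.5°) = (-0.8870, 0.4617). H is at the origin and M lies 66.8 along u from H, so M = 66.8·u = (30.84, 59.25). Tangency of A1 to both parallel lines with radius 14.7 puts G and T at H ± 14.7·n: G = (-13.04, 6.788), T = (13.04, -6.788). Equal radii place A and P the same way about M: A = M + 14.7·n = (17.81, 66.04), P = M − 14.7·n = (43.88, 52.46). So P.x = 43.88.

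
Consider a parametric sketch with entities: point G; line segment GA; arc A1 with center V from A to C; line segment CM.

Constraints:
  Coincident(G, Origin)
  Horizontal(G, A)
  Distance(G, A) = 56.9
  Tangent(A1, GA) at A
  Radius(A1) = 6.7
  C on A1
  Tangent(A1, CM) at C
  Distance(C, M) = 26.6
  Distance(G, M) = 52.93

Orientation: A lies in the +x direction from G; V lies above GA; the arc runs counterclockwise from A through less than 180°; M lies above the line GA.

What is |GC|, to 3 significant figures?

62.8

G is at the origin; G and A share the same y with |GA| = 56.9 and A on the +x side, so A = (56.9, 0.00). Since A1 is tangent to GA there, VA ⟂ GA, so V = A + (0, 6.7) = (56.9, 6.70). Since VC ⟂ CM (tangency), |VM| = √(6.7² + 26.6²) = 27.4 regardless of where C sits on A1. So M lies on both circle(G, 52.93) and circle(V, 27.4); the above-GA intersection is M = (43.3, 30.5). C is the foot of the tangent from M: C = (61.7, 11.4).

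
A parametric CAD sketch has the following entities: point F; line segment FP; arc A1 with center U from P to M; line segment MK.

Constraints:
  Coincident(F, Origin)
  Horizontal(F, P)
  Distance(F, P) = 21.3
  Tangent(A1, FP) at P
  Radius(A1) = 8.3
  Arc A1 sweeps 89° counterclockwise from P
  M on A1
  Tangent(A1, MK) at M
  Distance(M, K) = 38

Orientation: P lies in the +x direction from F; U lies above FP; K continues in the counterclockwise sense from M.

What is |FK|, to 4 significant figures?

55.19

F is at the origin; FP is horizontal with |FP| = 21.3 and P on the +x side, so P = (21.30, 0.000). A1 meets FP tangentially, so UP is at right angles to FP, so U = P + (0, 8.3) = (21.30, 8.300). On A1, P sits at bearing -90° from U; an 89° counterclockwise sweep puts M at bearing -1°, so M = U + 8.3·(cos -1°, sin -1°) = (29.60, 8.155). Since A1 is tangent to MK there, UM ⟂ MK, so MK runs along (−sin -1°, cos -1°); with |MK| = 38.0, K = (30.26, 46.15). Then |FK| = |K − F| = 55.19.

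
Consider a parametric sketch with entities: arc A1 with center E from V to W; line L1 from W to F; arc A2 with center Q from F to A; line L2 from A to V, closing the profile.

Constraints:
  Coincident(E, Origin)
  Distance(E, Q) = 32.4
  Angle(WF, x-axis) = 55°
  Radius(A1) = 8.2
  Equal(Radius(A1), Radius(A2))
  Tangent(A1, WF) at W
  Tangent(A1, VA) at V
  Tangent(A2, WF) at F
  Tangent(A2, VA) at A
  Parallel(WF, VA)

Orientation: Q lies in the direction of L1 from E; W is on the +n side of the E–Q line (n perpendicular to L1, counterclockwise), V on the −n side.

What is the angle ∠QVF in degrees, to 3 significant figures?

12.6°

The slot axis is L1's direction at 55.0°, so u = (cos 55.0°, sin 55.0°) = (0.574, 0.819) and n = (−sin 55.0°, cos 55.0°) = (-0.819, 0.574). E is at the origin and Q lies 32.4 along u from E, so Q = 32.4·u = (18.6, 26.5). Tangency of A1 to both parallel lines with radius 8.2 puts W and V at E ± 8.2·n: W = (-6.72, 4.70), V = (6.72, -4.70). Equal radii place F and A the same way about Q: F = Q + 8.2·n = (11.9, 31.2), A = Q − 8.2·n = (25.3, 21.8). Then cos ∠QVF = VQ·VF / (|VQ||VF|), giving 12.6°.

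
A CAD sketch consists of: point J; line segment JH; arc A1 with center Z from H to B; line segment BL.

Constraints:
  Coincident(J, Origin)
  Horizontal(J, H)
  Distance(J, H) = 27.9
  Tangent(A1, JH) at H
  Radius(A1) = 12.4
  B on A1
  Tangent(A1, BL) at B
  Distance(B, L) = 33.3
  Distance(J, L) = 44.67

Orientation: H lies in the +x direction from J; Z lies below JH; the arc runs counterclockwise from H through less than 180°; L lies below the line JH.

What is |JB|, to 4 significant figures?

18.84

Checks: |ZB| = 12.40 ✓; ∠(ZB, BL) = 90.00° ✓; |BL| = 33.30 ✓; |JL| = 44.67 ✓.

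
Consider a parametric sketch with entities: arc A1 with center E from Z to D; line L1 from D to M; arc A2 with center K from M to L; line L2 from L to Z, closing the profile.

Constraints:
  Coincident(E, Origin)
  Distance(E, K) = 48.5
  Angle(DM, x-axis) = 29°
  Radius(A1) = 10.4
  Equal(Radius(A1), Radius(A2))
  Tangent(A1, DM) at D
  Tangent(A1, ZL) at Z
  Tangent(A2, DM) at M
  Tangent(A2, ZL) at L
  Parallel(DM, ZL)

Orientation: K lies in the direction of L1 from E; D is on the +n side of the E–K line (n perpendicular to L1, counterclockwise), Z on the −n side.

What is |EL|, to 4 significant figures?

49.60

The slot axis is L1's direction at 29.0°, so u = (cos 29.0°, sin 29.0°) = (0.8746, 0.4848) and n = (−sin 29.0°, cos 29.0°) = (-0.4848, 0.8746). E is at the origin and K lies 48.5 along u from E, so K = 48.5·u = (42.42, 23.51). Tangency of A1 to both parallel lines with radius 10.4 puts D and Z at E ± 10.4·n: D = (-5.042, 9.096), Z = (5.042, -9.096). Equal radii place M and L the same way about K: M = K + 10.4·n = (37.38, 32.61), L = K − 10.4·n = (47.46, 14.42). Then |EL| = |L − E| = 49.60.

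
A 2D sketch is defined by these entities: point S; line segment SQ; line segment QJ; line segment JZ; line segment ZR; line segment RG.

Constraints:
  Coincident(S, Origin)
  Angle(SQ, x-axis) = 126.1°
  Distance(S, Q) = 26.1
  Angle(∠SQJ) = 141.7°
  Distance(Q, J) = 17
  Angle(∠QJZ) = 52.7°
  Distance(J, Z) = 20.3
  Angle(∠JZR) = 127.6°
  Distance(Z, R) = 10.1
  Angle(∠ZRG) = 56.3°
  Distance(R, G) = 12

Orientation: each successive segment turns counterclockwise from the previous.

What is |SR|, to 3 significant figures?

15.1

S is at the origin; SQ runs at 126.1° with length 26.1, so Q = (-15.4, 21.1). ∠SQJ = 141.7° gives QJ at 164° from the x-axis; with |QJ| = 17.0, J = (-31.8, 25.7). ∠QJZ = 52.7° gives JZ at -68.3° from the x-axis; with |JZ| = 20.3, Z = (-24.2, 6.80). ∠JZR = 127.6° gives ZR at -15.9° from the x-axis; with |ZR| = 10.1, R = (-14.5, 4.03). Then |SR| = |R − S| = 15.1.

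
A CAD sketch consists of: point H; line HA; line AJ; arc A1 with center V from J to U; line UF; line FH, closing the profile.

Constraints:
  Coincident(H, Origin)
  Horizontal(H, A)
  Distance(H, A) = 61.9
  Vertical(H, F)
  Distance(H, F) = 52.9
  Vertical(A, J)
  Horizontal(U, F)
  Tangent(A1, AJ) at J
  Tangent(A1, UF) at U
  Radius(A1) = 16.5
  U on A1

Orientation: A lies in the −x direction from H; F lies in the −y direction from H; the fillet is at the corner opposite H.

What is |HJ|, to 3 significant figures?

71.8

H is at the origin; HA is horizontal with |HA| = 61.9 and A on the −x side, so A = (-61.9, 0.00). H and F share the same x with |HF| = 52.9 and F on the −y side, so F = (0.00, -52.9). The virtual corner opposite H is at (-61.9, -52.9). The tangent condition forces VJ to be normal to AJ and since A1 is tangent to UF there, VU ⟂ UF, with radius 16.5, so the center V sits 16.5 in from both sides at V = (-45.4, -36.4). That places the tangent points at J = (-61.9, -36.4) on AJ and U = (-45.4, -52.9) on UF. Then |HJ| = |J − H| = 71.8.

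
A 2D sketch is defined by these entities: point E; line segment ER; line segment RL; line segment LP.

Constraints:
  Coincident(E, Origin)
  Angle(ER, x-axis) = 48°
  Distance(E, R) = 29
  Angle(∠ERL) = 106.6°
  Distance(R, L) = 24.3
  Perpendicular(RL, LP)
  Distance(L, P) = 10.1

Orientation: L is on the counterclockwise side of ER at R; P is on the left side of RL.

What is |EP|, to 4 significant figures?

37.08

E is at the origin; ER runs at 48.0° with length 29.0, so R = 29.0·(cos 48.0°, sin 48.0°) = (19.40, 21.55). ∠ERL = 106.6°, so RL runs at 48.0° + (180° − 106.6°) = 121.4° from the x-axis; with |RL| = 24.3, L = R + 24.3·(cos 121.4°, sin 121.4°) = (6.744, 42.29). RL ⟂ LP; with |LP| = 10.1 on the left of RL, P = L + 10.1·(-0.8536, -0.5210) = (-1.877, 37.03). Then |EP| = |P − E| = 37.08.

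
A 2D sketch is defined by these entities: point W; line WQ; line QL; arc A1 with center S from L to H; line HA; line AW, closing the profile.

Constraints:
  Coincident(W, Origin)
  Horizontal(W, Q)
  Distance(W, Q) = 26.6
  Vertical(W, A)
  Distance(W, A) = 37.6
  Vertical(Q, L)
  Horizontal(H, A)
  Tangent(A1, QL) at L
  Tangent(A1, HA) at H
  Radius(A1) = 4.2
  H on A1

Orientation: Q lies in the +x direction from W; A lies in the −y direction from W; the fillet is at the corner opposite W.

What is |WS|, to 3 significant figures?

40.2

W is at the origin; WQ is horizontal with |WQ| = 26.6 and Q on the +x side, so Q = (26.6, 0.00). W and A share the same x with |WA| = 37.6 and A on the −y side, so A = (0.00, -37.6). The virtual corner opposite W is at (26.6, -37.6). A1 meets QL tangentially, so SL is at right angles to QL and A1 meets HA tangentially, so SH is at right angles to HA, with radius 4.2, so the center S sits 4.2 in from both sides at S = (22.4, -33.4). Then |WS| = |S − W| = 40.2.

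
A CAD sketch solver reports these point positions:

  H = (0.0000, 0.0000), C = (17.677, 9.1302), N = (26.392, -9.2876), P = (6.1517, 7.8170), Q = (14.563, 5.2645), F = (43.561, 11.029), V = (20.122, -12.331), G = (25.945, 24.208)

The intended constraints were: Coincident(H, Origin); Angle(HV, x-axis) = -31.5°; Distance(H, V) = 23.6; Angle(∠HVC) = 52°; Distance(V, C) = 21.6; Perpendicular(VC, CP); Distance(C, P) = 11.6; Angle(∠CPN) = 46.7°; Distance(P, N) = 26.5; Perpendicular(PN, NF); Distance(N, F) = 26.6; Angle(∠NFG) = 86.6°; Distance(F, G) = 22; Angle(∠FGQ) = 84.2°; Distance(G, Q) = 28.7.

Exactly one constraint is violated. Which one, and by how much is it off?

Distance(G, Q) = 28.7 — off by 6.60.

H = (0.00, 0.00) ✓; HV at -31.50° ✓; |HV| = 23.60 ✓; ∠HVC = 52.00° ✓; |VC| = 21.60 ✓; ∠(VC, CP) = 90.00° ✓; |CP| = 11.60 ✓; ∠CPN = 46.70° ✓; |PN| = 26.50 ✓; ∠(PN, NF) = 90.00° ✓; |NF| = 26.60 ✓; ∠NFG = 86.60° ✓; |FG| = 22.00 ✓; ∠FGQ = 84.20° ✓; |GQ| = 22.10 ✗.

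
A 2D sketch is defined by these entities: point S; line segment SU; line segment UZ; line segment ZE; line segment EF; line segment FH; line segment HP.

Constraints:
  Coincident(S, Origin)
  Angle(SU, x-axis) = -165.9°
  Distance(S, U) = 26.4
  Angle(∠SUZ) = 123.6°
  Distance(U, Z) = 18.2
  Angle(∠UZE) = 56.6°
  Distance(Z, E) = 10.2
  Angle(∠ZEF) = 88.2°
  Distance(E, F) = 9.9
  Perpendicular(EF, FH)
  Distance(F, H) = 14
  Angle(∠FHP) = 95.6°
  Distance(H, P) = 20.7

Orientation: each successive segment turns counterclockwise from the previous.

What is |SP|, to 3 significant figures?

49.6

S is at the origin; SU runs at -165.9° with length 26.4, so U = (-25.6, -6.43). ∠SUZ = 123.6° gives UZ at -110° from the x-axis; with |UZ| = 18.2, Z = (-31.7, -23.6). ∠UZE = 56.6° gives ZE at 13.9° from the x-axis; with |ZE| = 10.2, E = (-21.8, -21.1). ∠ZEF = 88.2° gives EF at 106° from the x-axis; with |EF| = 9.9, F = (-24.5, -11.6). The perpendicularity gives FH at right angles to EF, so FH runs at -164°; with |FH| = 14.0, H = (-37.9, -15.4). ∠FHP = 95.6° gives HP at -79.9° from the x-axis; with |HP| = 20.7, P = (-34.3, -35.8). Then |SP| = |P − S| = 49.6.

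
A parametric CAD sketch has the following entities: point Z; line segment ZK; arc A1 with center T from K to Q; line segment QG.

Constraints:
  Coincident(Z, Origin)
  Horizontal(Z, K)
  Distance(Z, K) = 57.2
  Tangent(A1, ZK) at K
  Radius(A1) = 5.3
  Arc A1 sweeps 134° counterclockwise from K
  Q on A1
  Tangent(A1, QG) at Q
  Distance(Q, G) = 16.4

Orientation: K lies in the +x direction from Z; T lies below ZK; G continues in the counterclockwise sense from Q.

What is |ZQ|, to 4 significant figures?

54.14

Z is at the origin; Z and K share the same y with |ZK| = 57.2 and K on the +x side, so K = (57.20, 0.000). A1 meets ZK tangentially, so TK is at right angles to ZK, so T = K + (0, -5.3) = (57.20, -5.300). On A1, K sits at bearing 90° from T; a 134° counterclockwise sweep puts Q at bearing 224°, so Q = T + 5.3·(cos 224°, sin 224°) = (53.39, -8.982). Then |ZQ| = |Q − Z| = 54.14.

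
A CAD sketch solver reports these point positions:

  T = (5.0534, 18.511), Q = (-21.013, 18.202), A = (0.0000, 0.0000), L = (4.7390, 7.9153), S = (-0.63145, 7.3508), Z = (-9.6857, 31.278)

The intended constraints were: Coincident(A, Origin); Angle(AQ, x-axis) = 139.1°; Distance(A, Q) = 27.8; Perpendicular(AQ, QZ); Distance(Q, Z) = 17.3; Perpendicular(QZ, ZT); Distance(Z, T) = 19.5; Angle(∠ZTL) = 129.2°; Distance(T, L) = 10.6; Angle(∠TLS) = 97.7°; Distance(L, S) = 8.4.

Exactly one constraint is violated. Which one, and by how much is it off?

Distance(L, S) = 8.4 — off by 3.00.

A = (0.00, 0.00) ✓; AQ at 139.1° ✓; |AQ| = 27.80 ✓; ∠(AQ, QZ) = 90.00° ✓; |QZ| = 17.30 ✓; ∠(QZ, ZT) = 90.00° ✓; |ZT| = 19.50 ✓; ∠ZTL = 129.2° ✓; |TL| = 10.60 ✓; ∠TLS = 97.70° ✓; |LS| = 5.400 ✗.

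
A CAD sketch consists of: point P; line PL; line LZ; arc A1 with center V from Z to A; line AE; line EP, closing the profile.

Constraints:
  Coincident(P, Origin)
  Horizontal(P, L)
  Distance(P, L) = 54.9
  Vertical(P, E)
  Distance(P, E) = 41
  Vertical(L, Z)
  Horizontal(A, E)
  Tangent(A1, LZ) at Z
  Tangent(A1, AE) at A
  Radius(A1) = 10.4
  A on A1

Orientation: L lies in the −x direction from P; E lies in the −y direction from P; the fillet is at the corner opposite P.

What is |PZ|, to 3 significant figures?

62.9

P is at the origin; P and L share the same y with |PL| = 54.9 and L on the −x side, so L = (-54.9, 0.00). PE is vertical with |PE| = 41.0 and E on the −y side, so E = (0.00, -41.0). The virtual corner opposite P is at (-54.9, -41.0). Tangency of A1 to LZ means the radius VZ is perpendicular to LZ and the tangent condition forces VA to be normal to AE, with radius 10.4, so the center V sits 10.4 in from both sides at V = (-44.5, -30.6). That places the tangent points at Z = (-54.9, -30.6) on LZ and A = (-44.5, -41.0) on AE. Then |PZ| = |Z − P| = 62.9.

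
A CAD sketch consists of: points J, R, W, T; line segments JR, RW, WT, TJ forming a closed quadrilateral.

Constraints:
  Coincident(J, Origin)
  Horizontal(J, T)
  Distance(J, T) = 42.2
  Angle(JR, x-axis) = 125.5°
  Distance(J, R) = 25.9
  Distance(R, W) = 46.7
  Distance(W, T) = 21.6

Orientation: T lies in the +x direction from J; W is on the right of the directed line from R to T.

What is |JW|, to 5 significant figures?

23.158

J is at the origin; J and T share the same y with |JT| = 42.2 and T in +x, so T = (42.2, 0). JR runs at 125.5° with |JR| = 25.9, so R = (-15.040, 21.086). W is determined by |RW| = 46.7 and |WT| = 21.6 together: it lies at the intersection of circle(R, 46.7) and circle(T, 21.6). With |RT| = 61.000, the foot of the radical line on RT is 44.552 from R and the perpendicular offset is √(46.7² − 44.552²) = 14.000. Taking the right-of-RT solution: W = (21.926, -7.4518).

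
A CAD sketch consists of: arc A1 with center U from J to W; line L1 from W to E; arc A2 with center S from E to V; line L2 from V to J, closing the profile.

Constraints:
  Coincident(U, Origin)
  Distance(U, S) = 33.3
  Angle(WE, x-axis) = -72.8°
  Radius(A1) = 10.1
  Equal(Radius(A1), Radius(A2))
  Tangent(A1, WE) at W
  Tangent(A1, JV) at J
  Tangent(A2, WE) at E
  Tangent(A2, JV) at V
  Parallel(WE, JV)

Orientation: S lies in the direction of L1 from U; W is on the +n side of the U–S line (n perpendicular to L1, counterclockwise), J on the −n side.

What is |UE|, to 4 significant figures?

34.80

Tangency of A1 to both parallel lines with radius 10.1 puts W and J at U ± 10.1·n: W = (9.648, 2.987), J = (-9.648, -2.987). Equal radii place E and V the same way about S: E = S + 10.1·n = (19.50, -28.82), V = S − 10.1·n = (0.1988, -34.80). Then |UE| = |E − U| = 34.80.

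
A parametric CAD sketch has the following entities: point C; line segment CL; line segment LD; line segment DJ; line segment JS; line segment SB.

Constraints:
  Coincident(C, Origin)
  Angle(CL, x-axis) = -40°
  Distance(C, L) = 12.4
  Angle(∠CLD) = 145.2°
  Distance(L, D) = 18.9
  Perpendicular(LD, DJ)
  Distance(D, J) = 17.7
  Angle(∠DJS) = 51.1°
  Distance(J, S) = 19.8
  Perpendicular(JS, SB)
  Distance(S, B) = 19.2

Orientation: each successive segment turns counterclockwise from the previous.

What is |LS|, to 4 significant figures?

6.318

C is at the origin; CL runs at -40.0° with length 12.4, so L = (9.499, -7.971). ∠CLD = 145.2° gives LD at -5.200° from the x-axis; with |LD| = 18.9, D = (28.32, -9.684). LD is perpendicular to DJ, so DJ runs at 84.80°; with |DJ| = 17.7, J = (29.93, 7.944). ∠DJS = 51.1° gives JS at -146.3° from the x-axis; with |JS| = 19.8, S = (13.45, -3.042). Then |LS| = |S − L| = 6.318.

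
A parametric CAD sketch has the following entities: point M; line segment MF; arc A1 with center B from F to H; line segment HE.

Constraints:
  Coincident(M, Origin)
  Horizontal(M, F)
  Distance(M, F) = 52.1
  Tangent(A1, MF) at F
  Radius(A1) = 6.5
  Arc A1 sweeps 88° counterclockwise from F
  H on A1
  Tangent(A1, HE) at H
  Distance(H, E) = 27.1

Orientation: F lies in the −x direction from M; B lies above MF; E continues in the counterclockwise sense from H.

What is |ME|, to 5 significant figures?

55.741

On A1, F sits at bearing -90° from B; an 88° counterclockwise sweep puts H at bearing -2°, so H = B + 6.5·(cos -2°, sin -2°) = (-45.604, 6.2732). Since A1 is tangent to HE there, BH ⟂ HE, so HE runs along (−sin -2°, cos -2°); with |HE| = 27.1, E = (-44.658, 33.357). Then |ME| = |E − M| = 55.741.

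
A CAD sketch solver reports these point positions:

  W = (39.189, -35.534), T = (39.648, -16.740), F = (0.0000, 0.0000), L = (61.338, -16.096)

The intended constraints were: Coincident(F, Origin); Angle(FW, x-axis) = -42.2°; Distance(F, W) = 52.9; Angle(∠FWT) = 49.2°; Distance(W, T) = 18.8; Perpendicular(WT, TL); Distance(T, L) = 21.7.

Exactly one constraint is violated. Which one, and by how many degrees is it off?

Perpendicular(WT, TL) — off by 3.10°.

F = (0.00, 0.00) ✓; FW at -42.20° ✓; |FW| = 52.90 ✓; ∠FWT = 49.20° ✓; |WT| = 18.80 ✓; ∠(WT, TL) = 86.90° ✗; |TL| = 21.70 ✓.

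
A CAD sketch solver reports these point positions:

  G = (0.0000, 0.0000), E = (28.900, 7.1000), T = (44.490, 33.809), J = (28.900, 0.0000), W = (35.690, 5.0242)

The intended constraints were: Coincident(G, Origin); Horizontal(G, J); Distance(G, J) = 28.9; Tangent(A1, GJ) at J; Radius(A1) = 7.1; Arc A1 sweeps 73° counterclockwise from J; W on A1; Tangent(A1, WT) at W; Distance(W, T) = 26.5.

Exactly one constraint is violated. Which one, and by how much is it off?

Distance(W, T) = 26.5 — off by 3.60.

G = (0.00, 0.00) ✓; G.y = 0.00, J.y = 0.00 ✓; |GJ| = 28.90 ✓; ∠(EJ, JG) = 90.00° ✓; |EJ| = 7.100 ✓; bearing(E→W) − bearing(E→J) = 73.00° ✓; |EW| = 7.100 ✓; ∠(EW, WT) = 90.00° ✓; |WT| = 30.10 ✗.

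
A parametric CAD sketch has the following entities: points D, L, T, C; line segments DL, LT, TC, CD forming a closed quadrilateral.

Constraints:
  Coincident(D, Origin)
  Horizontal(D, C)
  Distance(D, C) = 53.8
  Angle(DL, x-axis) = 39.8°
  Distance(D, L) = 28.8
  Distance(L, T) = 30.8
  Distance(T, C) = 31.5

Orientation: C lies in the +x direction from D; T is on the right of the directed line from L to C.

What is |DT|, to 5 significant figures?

27.642

Checks: |LT| = 30.80 ✓; |TC| = 31.50 ✓.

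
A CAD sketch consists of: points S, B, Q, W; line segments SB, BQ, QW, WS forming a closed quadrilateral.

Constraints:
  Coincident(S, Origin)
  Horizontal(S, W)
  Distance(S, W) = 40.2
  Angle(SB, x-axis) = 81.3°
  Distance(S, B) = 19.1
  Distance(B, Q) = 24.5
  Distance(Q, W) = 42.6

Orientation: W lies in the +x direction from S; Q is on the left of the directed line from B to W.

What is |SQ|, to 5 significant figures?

41.806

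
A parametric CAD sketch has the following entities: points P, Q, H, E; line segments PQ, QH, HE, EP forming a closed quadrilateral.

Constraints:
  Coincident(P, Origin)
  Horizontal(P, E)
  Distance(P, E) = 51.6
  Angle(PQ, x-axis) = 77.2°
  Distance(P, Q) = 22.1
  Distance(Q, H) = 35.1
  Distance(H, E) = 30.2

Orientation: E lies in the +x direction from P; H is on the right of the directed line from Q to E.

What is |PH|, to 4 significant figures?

24.30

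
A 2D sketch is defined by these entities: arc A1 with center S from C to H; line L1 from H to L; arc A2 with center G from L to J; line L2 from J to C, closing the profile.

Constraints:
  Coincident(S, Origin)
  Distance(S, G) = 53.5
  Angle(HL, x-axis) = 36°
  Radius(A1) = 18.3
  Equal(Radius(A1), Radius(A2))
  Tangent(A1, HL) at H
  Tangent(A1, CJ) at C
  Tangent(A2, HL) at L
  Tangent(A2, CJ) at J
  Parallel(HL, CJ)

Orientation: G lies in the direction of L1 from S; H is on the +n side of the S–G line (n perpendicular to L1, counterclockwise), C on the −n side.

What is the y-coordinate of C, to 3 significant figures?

-14.8

The slot axis is L1's direction at 36.0°, so u = (cos 36.0°, sin 36.0°) = (0.809, 0.588) and n = (−sin 36.0°, cos 36.0°) = (-0.588, 0.809). S is at the origin and G lies 53.5 along u from S, so G = 53.5·u = (43.3, 31.4). Tangency of A1 to both parallel lines with radius 18.3 puts H and C at S ± 18.3·n: H = (-10.8, 14.8), C = (10.8, -14.8). So C.y = -14.8.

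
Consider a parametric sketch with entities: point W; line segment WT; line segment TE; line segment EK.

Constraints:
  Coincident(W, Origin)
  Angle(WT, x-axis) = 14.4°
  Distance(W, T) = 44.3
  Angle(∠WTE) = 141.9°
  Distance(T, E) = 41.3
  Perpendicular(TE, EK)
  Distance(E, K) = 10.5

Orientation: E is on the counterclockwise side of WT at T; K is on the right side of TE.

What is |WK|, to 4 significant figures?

85.04

W is at the origin; WT runs at 14.4° with length 44.3, so T = 44.3·(cos 14.4°, sin 14.4°) = (42.91, 11.02). ∠WTE = 141.9°, so TE runs at 14.4° + (180° − 141.9°) = 52.50° from the x-axis; with |TE| = 41.3, E = T + 41.3·(cos 52.50°, sin 52.50°) = (68.05, 43.78). The perpendicularity gives EK at right angles to TE; with |EK| = 10.5 on the right of TE, K = E + 10.5·(0.7934, -0.6088) = (76.38, 37.39). Then |WK| = |K − W| = 85.04.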